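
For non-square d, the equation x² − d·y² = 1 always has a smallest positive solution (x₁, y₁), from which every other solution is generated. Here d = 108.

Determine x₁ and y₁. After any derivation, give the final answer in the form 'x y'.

d=108: √d = [10; 2,1,1,4,1,1,2,20] (ℓ=8, even), read p_7/q_7
step 0: (10, 1)  from 10·(1,0) + (0,1)
step 1: (21, 2)  from 2·(10,1) + (1,0)
…
step 5: (291, 28)  from 1·(239,23) + (52,5)
step 6: (530, 51)  from 1·(291,28) + (239,23)
step 7: (1351, 130)  from 2·(530,51) + (291,28)
→ (1351, 130).  Check: 1351²=1825201, 108·130²=1825200, difference 1.

1351 130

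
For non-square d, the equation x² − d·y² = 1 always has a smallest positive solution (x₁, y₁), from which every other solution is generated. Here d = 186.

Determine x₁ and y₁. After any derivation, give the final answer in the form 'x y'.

7501 550

[13; 1,1,1,3,4,3,1,1,1,26] for √186; ℓ=10 ⇒ convergent index 9
i=0: a=13 ⇒ p=13, q=1
…
i=4: a=3 ⇒ p=150, q=11
i=5: a=4 ⇒ p=641, q=47
…
i=8: a=1 ⇒ p=4787, q=351
i=9: a=1 ⇒ p=7501, q=550
fundamental: x₁=7501, y₁=550  (since 56265001 − 186·302500 = 1)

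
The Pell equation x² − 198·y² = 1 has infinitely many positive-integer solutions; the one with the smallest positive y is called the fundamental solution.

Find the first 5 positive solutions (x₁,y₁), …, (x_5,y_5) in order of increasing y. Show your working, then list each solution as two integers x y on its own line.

197 14
77617 5516
30580901 2173290
12048797377 856270744
4747195585637 337368499846

d=198: √d = [14; 14,28] (ℓ=2, even), read p_1/q_1
k=0  a_k=14  p_k/q_k = 14/1
k=1  a_k=14  p_k/q_k = 197/14
fundamental: x₁=197, y₁=14  (since 38809 − 198·196 = 1)
n=2: (197,14)∘(197,14) = (197·197+198·14·14, 197·14+14·197) = (77617,5516)
n=3: (77617,5516)∘(197,14) = (197·77617+198·14·5516, 197·5516+14·77617) = (30580901,2173290)
n=4: (30580901,2173290)∘(197,14) = (197·30580901+198·14·2173290, 197·2173290+14·30580901) = (12048797377,856270744)
n=5: (12048797377,856270744)∘(197,14) = (197·12048797377+198·14·856270744, 197·856270744+14·12048797377) = (4747195585637,337368499846)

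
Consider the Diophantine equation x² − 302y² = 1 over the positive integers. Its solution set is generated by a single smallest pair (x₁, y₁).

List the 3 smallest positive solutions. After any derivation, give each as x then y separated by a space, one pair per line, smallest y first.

4276623 246092
36579008568257 2104885414632
312869258720405635599 18003602753159249380

√302 = [17; 2,1,1,1,4,…,1,2,34, …], period ℓ=16 (even) → k=15
a_0=17:  p_0=17·1+0=17,  q_0=17·0+1=1
a_1=2:  p_1=2·17+1=35,  q_1=2·1+0=2
a_2=1:  p_2=1·35+17=52,  q_2=1·2+1=3
a_3=1:  p_3=1·52+35=87,  q_3=1·3+2=5
a_4=1:  p_4=1·87+52=139,  q_4=1·5+3=8
a_5=4:  p_5=4·139+87=643,  q_5=4·8+5=37
a_6=2:  p_6=2·643+139=1425,  q_6=2·37+8=82
a_7=1:  p_7=1·1425+643=2068,  q_7=1·82+37=119
a_8=16:  p_8=16·2068+1425=34513,  q_8=16·119+82=1986
a_9=1:  p_9=1·34513+2068=36581,  q_9=1·1986+119=2105
a_10=2:  p_10=2·36581+34513=107675,  q_10=2·2105+1986=6196
…
a_12=1:  p_12=1·467281+107675=574956,  q_12=1·26889+6196=33085
…
a_14=1:  p_14=1·1042237+574956=1617193,  q_14=1·59974+33085=93059
a_15=2:  p_15=2·1617193+1042237=4276623,  q_15=2·93059+59974=246092
(x₁, y₁) = (4276623, 246092);  4276623² − 302·246092² = 1 ✓
n=2: (4276623,246092)∘(4276623,246092) = (4276623·4276623+302·246092·246092, 4276623·246092+246092·4276623) = (36579008568257,2104885414632)
n=3: (36579008568257,2104885414632)∘(4276623,246092) = (4276623·36579008568257+302·246092·2104885414632, 4276623·2104885414632+246092·36579008568257) = (312869258720405635599,18003602753159249380)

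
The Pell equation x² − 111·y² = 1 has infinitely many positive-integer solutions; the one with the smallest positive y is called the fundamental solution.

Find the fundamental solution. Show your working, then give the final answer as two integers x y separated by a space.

295 28

[10; 1,1,6,1,1,20] for √111; ℓ=6 ⇒ convergent index 5
a_0=10:  p_0=10·1+0=10,  q_0=10·0+1=1
a_1=1:  p_1=1·10+1=11,  q_1=1·1+0=1
a_2=1:  p_2=1·11+10=21,  q_2=1·1+1=2
a_3=6:  p_3=6·21+11=137,  q_3=6·2+1=13
a_4=1:  p_4=1·137+21=158,  q_4=1·13+2=15
a_5=1:  p_5=1·158+137=295,  q_5=1·15+13=28
(x₁, y₁) = (295, 28);  295² − 111·28² = 1 ✓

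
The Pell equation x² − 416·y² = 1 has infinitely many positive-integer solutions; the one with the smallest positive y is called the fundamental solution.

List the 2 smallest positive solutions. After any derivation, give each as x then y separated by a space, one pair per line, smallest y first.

√416 = [20; 2,1,1,9,1,1,2,40, …], period ℓ=8 (even) → k=7
i=0: a=20 ⇒ p=20, q=1
…
i=3: a=1 ⇒ p=102, q=5
i=4: a=9 ⇒ p=979, q=48
…
i=6: a=1 ⇒ p=2060, q=101
i=7: a=2 ⇒ p=5201, q=255
fundamental: x₁=5201, y₁=255  (since 27050401 − 416·65025 = 1)
(5201+255√416)^2 = 54100801 + 2652510√416

5201 255
54100801 2652510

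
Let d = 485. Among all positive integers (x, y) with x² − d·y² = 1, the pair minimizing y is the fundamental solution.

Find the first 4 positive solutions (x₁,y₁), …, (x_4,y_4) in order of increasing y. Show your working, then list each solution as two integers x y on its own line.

√485 → a₀=22, period (44); ℓ=1 odd so k=1
i=0: a=22 ⇒ p=22, q=1
i=1: a=44 ⇒ p=969, q=44
(x₁, y₁) = (969, 44);  969² − 485·44² = 1 ✓
(x_2, y_2) = (969·969 + 485·44·44, 969·44 + 44·969) = (1877921, 85272)
(x_3, y_3) = (969·1877921 + 485·44·85272, 969·85272 + 44·1877921) = (3639409929, 165257092)
(x_4, y_4) = (969·3639409929 + 485·44·165257092, 969·165257092 + 44·3639409929) = (7053174564481, 320268159024)

969 44
1877921 85272
3639409929 165257092
7053174564481 320268159024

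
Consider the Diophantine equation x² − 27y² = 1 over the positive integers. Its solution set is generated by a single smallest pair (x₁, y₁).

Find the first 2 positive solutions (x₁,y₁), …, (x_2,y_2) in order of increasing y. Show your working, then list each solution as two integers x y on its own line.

[5; 5,10] for √27; ℓ=2 ⇒ convergent index 1
i=0: a=5 ⇒ p=5, q=1
i=1: a=5 ⇒ p=26, q=5
fundamental: x₁=26, y₁=5  (since 676 − 27·25 = 1)
(26+5√27)^2 = 1351 + 260√27

26 5
1351 260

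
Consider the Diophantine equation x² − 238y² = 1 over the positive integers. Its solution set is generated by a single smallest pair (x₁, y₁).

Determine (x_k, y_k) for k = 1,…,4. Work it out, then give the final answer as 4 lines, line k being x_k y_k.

√238 → a₀=15, period (2,2,1,14,1,2,2,30); ℓ=8 even so k=7
a_0=15:  p_0=15·1+0=15,  q_0=15·0+1=1
a_1=2:  p_1=2·15+1=31,  q_1=2·1+0=2
…
a_4=14:  p_4=14·108+77=1589,  q_4=14·7+5=103
…
a_6=2:  p_6=2·1697+1589=4983,  q_6=2·110+103=323
a_7=2:  p_7=2·4983+1697=11663,  q_7=2·323+110=756
fundamental: x₁=11663, y₁=756  (since 136025569 − 238·571536 = 1)
k=2:  x_2 = 11663·11663+238·756·756 = 272051137,  y_2 = 11663·756+756·11663 = 17634456
k=3:  x_3 = 11663·272051137+238·756·17634456 = 6345864809999,  y_3 = 11663·17634456+756·272051137 = 411341319900
k=4:  x_4 = 11663·6345864809999+238·756·411341319900 = 148023642285985537,  y_4 = 11663·411341319900+756·6345864809999 = 9594947610352944

11663 756
272051137 17634456
6345864809999 411341319900
148023642285985537 9594947610352944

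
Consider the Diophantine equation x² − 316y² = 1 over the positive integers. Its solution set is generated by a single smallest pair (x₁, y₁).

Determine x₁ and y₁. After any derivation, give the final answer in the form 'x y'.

12799 720

√316 → a₀=17, period (1,3,2,8,2,3,1,34); ℓ=8 even so k=7
a_0=17:  p_0=17·1+0=17,  q_0=17·0+1=1
a_1=1:  p_1=1·17+1=18,  q_1=1·1+0=1
a_2=3:  p_2=3·18+17=71,  q_2=3·1+1=4
…
a_4=8:  p_4=8·160+71=1351,  q_4=8·9+4=76
a_5=2:  p_5=2·1351+160=2862,  q_5=2·76+9=161
a_6=3:  p_6=3·2862+1351=9937,  q_6=3·161+76=559
a_7=1:  p_7=1·9937+2862=12799,  q_7=1·559+161=720
(x₁, y₁) = (12799, 720);  12799² − 316·720² = 1 ✓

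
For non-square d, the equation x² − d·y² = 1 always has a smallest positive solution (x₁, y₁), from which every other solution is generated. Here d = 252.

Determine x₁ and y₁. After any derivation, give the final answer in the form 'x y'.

√252 = [15; 1,6,1,30, …], period ℓ=4 (even) → k=3
step 0: (15, 1)  from 15·(1,0) + (0,1)
step 1: (16, 1)  from 1·(15,1) + (1,0)
step 2: (111, 7)  from 6·(16,1) + (15,1)
step 3: (127, 8)  from 1·(111,7) + (16,1)
→ (127, 8).  Check: 127²=16129, 252·8²=16128, difference 1.

127 8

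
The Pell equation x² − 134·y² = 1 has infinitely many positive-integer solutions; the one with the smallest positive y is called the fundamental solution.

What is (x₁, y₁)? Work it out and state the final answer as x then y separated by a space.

145925 12606

√134 = [11; 1,1,2,1,3,…,1,1,22, …], period ℓ=14 (even) → k=13
k=0  a_k=11  p_k/q_k = 11/1
…
k=2  a_k=1  p_k/q_k = 23/2
…
k=5  a_k=3  p_k/q_k = 301/26
…
k=7  a_k=10  p_k/q_k = 4121/356
…
k=9  a_k=3  p_k/q_k = 17630/1523
k=10  a_k=1  p_k/q_k = 22133/1912
k=11  a_k=2  p_k/q_k = 61896/5347
k=12  a_k=1  p_k/q_k = 84029/7259
k=13  a_k=1  p_k/q_k = 145925/12606
fundamental: x₁=145925, y₁=12606  (since 21294105625 − 134·158911236 = 1)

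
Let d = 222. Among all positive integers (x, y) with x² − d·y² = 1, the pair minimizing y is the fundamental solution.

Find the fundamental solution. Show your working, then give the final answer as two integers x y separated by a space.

[14; 1,8,1,28] for √222; ℓ=4 ⇒ convergent index 3
step 0: (14, 1)  from 14·(1,0) + (0,1)
step 1: (15, 1)  from 1·(14,1) + (1,0)
step 2: (134, 9)  from 8·(15,1) + (14,1)
step 3: (149, 10)  from 1·(134,9) + (15,1)
→ (149, 10).  Check: 149²=22201, 222·10²=22200, difference 1.

149 10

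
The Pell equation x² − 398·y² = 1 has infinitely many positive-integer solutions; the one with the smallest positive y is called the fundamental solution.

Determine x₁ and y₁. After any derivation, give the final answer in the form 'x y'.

√398 → a₀=19, period (1,18,1,38); ℓ=4 even so k=3
step 0: (19, 1)  from 19·(1,0) + (0,1)
…
step 2: (379, 19)  from 18·(20,1) + (19,1)
step 3: (399, 20)  from 1·(379,19) + (20,1)
→ (399, 20).  Check: 399²=159201, 398·20²=159200, difference 1.

399 20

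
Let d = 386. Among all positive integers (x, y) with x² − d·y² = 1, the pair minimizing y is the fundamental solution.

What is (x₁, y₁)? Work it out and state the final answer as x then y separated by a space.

111555 5678

[19; 1,1,1,4,1,18,1,4,1,1,1,38] for √386; ℓ=12 ⇒ convergent index 11
step 0: (19, 1)  from 19·(1,0) + (0,1)
step 1: (20, 1)  from 1·(19,1) + (1,0)
step 2: (39, 2)  from 1·(20,1) + (19,1)
step 3: (59, 3)  from 1·(39,2) + (20,1)
step 4: (275, 14)  from 4·(59,3) + (39,2)
…
step 6: (6287, 320)  from 18·(334,17) + (275,14)
step 7: (6621, 337)  from 1·(6287,320) + (334,17)
…
step 10: (72163, 3673)  from 1·(39392,2005) + (32771,1668)
step 11: (111555, 5678)  from 1·(72163,3673) + (39392,2005)
(x₁, y₁) = (111555, 5678);  111555² − 386·5678² = 1 ✓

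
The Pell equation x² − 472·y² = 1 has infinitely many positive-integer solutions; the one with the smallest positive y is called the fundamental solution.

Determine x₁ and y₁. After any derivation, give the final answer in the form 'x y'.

√472 = [21; 1,2,1,1,1,…,2,1,42, …], period ℓ=14 (even) → k=13
a_0=21:  p_0=21·1+0=21,  q_0=21·0+1=1
a_1=1:  p_1=1·21+1=22,  q_1=1·1+0=1
a_2=2:  p_2=2·22+21=65,  q_2=2·1+1=3
…
a_4=1:  p_4=1·87+65=152,  q_4=1·4+3=7
a_5=1:  p_5=1·152+87=239,  q_5=1·7+4=11
a_6=4:  p_6=4·239+152=1108,  q_6=4·11+7=51
a_7=5:  p_7=5·1108+239=5779,  q_7=5·51+11=266
…
a_9=1:  p_9=1·24224+5779=30003,  q_9=1·1115+266=1381
…
a_12=2:  p_12=2·84230+54227=222687,  q_12=2·3877+2496=10250
a_13=1:  p_13=1·222687+84230=306917,  q_13=1·10250+3877=14127
→ (306917, 14127).  Check: 306917²=94198044889, 472·14127²=94198044888, difference 1.

306917 14127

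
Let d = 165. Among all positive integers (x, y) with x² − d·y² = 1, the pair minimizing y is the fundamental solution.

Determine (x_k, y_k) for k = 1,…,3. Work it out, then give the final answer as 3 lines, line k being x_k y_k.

1079 84
2328481 181272
5024860919 391184892

d=165: √d = [12; 1,5,2,5,1,24] (ℓ=6, even), read p_5/q_5
i=0: a=12 ⇒ p=12, q=1
…
i=2: a=5 ⇒ p=77, q=6
i=3: a=2 ⇒ p=167, q=13
i=4: a=5 ⇒ p=912, q=71
i=5: a=1 ⇒ p=1079, q=84
fundamental: x₁=1079, y₁=84  (since 1164241 − 165·7056 = 1)
n=2: (1079,84)∘(1079,84) = (1079·1079+165·84·84, 1079·84+84·1079) = (2328481,181272)
n=3: (2328481,181272)∘(1079,84) = (1079·2328481+165·84·181272, 1079·181272+84·2328481) = (5024860919,391184892)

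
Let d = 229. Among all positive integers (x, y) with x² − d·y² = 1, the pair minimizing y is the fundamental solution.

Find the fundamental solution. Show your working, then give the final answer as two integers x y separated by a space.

√229 = [15; 7,1,1,7,30, …], period ℓ=5 (odd) → k=9
k=0  a_k=15  p_k/q_k = 15/1
…
k=2  a_k=1  p_k/q_k = 121/8
k=3  a_k=1  p_k/q_k = 227/15
…
k=5  a_k=30  p_k/q_k = 51527/3405
…
k=8  a_k=1  p_k/q_k = 776325/51301
k=9  a_k=7  p_k/q_k = 5848201/386460
fundamental: x₁=5848201, y₁=386460  (since 34201454936401 − 229·149351331600 = 1)

5848201 386460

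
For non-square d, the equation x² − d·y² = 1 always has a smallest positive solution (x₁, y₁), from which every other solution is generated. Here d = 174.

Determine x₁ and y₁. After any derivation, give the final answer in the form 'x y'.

1451 110

√174 → a₀=13, period (5,4,5,26); ℓ=4 even so k=3
step 0: (13, 1)  from 13·(1,0) + (0,1)
…
step 2: (277, 21)  from 4·(66,5) + (13,1)
step 3: (1451, 110)  from 5·(277,21) + (66,5)
fundamental: x₁=1451, y₁=110  (since 2105401 − 174·12100 = 1)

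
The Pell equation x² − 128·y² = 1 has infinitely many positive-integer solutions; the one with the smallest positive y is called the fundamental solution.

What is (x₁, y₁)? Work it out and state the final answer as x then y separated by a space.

577 51

[11; 3,5,3,22] for √128; ℓ=4 ⇒ convergent index 3
a_0=11:  p_0=11·1+0=11,  q_0=11·0+1=1
a_1=3:  p_1=3·11+1=34,  q_1=3·1+0=3
a_2=5:  p_2=5·34+11=181,  q_2=5·3+1=16
a_3=3:  p_3=3·181+34=577,  q_3=3·16+3=51
→ (577, 51).  Check: 577²=332929, 128·51²=332928, difference 1.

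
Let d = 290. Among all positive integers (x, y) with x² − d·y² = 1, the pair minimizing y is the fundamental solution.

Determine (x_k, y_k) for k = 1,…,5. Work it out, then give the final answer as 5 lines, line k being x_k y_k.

√290 → a₀=17, period (34); ℓ=1 odd so k=1
a_0=17:  p_0=17·1+0=17,  q_0=17·0+1=1
a_1=34:  p_1=34·17+1=579,  q_1=34·1+0=34
(x₁, y₁) = (579, 34);  579² − 290·34² = 1 ✓
(x_2, y_2) = (579·579 + 290·34·34, 579·34 + 34·579) = (670481, 39372)
(x_3, y_3) = (579·670481 + 290·34·39372, 579·39372 + 34·670481) = (776416419, 45592742)
(x_4, y_4) = (579·776416419 + 290·34·45592742, 579·45592742 + 34·776416419) = (899089542721, 52796355864)
(x_5, y_5) = (579·899089542721 + 290·34·52796355864, 579·52796355864 + 34·899089542721) = (1041144914054499, 61138134497770)

579 34
670481 39372
776416419 45592742
899089542721 52796355864
1041144914054499 61138134497770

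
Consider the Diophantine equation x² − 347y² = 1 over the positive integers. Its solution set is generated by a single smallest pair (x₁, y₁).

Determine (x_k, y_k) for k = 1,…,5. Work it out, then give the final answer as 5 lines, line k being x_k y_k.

641602 34443
823306252807 44197395372
1056469876826312026 56714274530897445
1355666371822207590758497 72775983935101527618408
1739596510986687599414840072362 93386433689401306371520721787

√347 = [18; 1,1,1,2,4,…,1,1,36, …], period ℓ=14 (even) → k=13
k=0  a_k=18  p_k/q_k = 18/1
…
k=5  a_k=4  p_k/q_k = 652/35
…
k=7  a_k=17  p_k/q_k = 14269/766
…
k=10  a_k=2  p_k/q_k = 164168/8813
…
k=12  a_k=1  p_k/q_k = 402885/21628
k=13  a_k=1  p_k/q_k = 641602/34443
fundamental: x₁=641602, y₁=34443  (since 411653126404 − 347·1186320249 = 1)
(x_2, y_2) = (641602·641602 + 347·34443·34443, 641602·34443 + 34443·641602) = (823306252807, 44197395372)
(x_3, y_3) = (641602·823306252807 + 347·34443·44197395372, 641602·44197395372 + 34443·823306252807) = (1056469876826312026, 56714274530897445)
(x_4, y_4) = (641602·1056469876826312026 + 347·34443·56714274530897445, 641602·56714274530897445 + 34443·1056469876826312026) = (1355666371822207590758497, 72775983935101527618408)
(x_5, y_5) = (641602·1355666371822207590758497 + 347·34443·72775983935101527618408, 641602·72775983935101527618408 + 34443·1355666371822207590758497) = (1739596510986687599414840072362, 93386433689401306371520721787)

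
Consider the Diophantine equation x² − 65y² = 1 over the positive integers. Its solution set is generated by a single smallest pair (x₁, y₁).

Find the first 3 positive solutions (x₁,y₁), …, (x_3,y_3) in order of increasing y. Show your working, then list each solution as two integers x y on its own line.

d=65: √d = [8; 16] (ℓ=1, odd), read p_1/q_1
i=0: a=8 ⇒ p=8, q=1
i=1: a=16 ⇒ p=129, q=16
(x₁, y₁) = (129, 16);  129² − 65·16² = 1 ✓
n=2: (129,16)∘(129,16) = (129·129+65·16·16, 129·16+16·129) = (33281,4128)
n=3: (33281,4128)∘(129,16) = (129·33281+65·16·4128, 129·4128+16·33281) = (8586369,1065008)

129 16
33281 4128
8586369 1065008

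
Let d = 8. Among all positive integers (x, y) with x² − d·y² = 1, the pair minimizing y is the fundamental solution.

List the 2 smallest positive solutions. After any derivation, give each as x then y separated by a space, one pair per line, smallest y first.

3 1
17 6

[2; 1,4] for √8; ℓ=2 ⇒ convergent index 1
i=0: a=2 ⇒ p=2, q=1
i=1: a=1 ⇒ p=3, q=1
fundamental: x₁=3, y₁=1  (since 9 − 8·1 = 1)
(3+1√8)^2 = 17 + 6√8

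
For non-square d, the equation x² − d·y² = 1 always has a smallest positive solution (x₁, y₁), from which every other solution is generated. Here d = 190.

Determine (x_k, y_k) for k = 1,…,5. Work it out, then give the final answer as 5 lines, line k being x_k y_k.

52021 3774
5412368881 392654508
563113683064981 40852560317562
58587473808034384321 4250382080167131096
6095557949372399730460501 442218252343896093172470

[13; 1,3,1,1,1,…,3,1,26] for √190; ℓ=14 ⇒ convergent index 13
a_0=13:  p_0=13·1+0=13,  q_0=13·0+1=1
a_1=1:  p_1=1·13+1=14,  q_1=1·1+0=1
…
a_3=1:  p_3=1·55+14=69,  q_3=1·4+1=5
a_4=1:  p_4=1·69+55=124,  q_4=1·5+4=9
…
a_6=2:  p_6=2·193+124=510,  q_6=2·14+9=37
a_7=2:  p_7=2·510+193=1213,  q_7=2·37+14=88
a_8=2:  p_8=2·1213+510=2936,  q_8=2·88+37=213
a_9=1:  p_9=1·2936+1213=4149,  q_9=1·213+88=301
a_10=1:  p_10=1·4149+2936=7085,  q_10=1·301+213=514
a_11=1:  p_11=1·7085+4149=11234,  q_11=1·514+301=815
a_12=3:  p_12=3·11234+7085=40787,  q_12=3·815+514=2959
a_13=1:  p_13=1·40787+11234=52021,  q_13=1·2959+815=3774
(x₁, y₁) = (52021, 3774);  52021² − 190·3774² = 1 ✓
n=2: (52021,3774)∘(52021,3774) = (52021·52021+190·3774·3774, 52021·3774+3774·52021) = (5412368881,392654508)
n=3: (5412368881,392654508)∘(52021,3774) = (52021·5412368881+190·3774·392654508, 52021·392654508+3774·5412368881) = (563113683064981,40852560317562)
n=4: (563113683064981,40852560317562)∘(52021,3774) = (52021·563113683064981+190·3774·40852560317562, 52021·40852560317562+3774·563113683064981) = (58587473808034384321,4250382080167131096)
n=5: (58587473808034384321,4250382080167131096)∘(52021,3774) = (52021·58587473808034384321+190·3774·4250382080167131096, 52021·4250382080167131096+3774·58587473808034384321) = (6095557949372399730460501,442218252343896093172470)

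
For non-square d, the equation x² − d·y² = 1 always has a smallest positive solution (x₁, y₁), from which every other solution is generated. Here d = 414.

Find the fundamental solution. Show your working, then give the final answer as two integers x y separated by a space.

24335 1196

[20; 2,1,7,2,7,1,2,40] for √414; ℓ=8 ⇒ convergent index 7
k=0  a_k=20  p_k/q_k = 20/1
k=1  a_k=2  p_k/q_k = 41/2
k=2  a_k=1  p_k/q_k = 61/3
k=3  a_k=7  p_k/q_k = 468/23
…
k=5  a_k=7  p_k/q_k = 7447/366
k=6  a_k=1  p_k/q_k = 8444/415
k=7  a_k=2  p_k/q_k = 24335/1196
fundamental: x₁=24335, y₁=1196  (since 592192225 − 414·1430416 = 1)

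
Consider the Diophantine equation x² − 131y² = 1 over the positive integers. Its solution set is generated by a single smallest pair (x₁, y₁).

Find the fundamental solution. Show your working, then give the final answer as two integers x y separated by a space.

10610 927

[11; 2,4,11,4,2,22] for √131; ℓ=6 ⇒ convergent index 5
step 0: (11, 1)  from 11·(1,0) + (0,1)
…
step 4: (4727, 413)  from 4·(1156,101) + (103,9)
step 5: (10610, 927)  from 2·(4727,413) + (1156,101)
→ (10610, 927).  Check: 10610²=112572100, 131·927²=112572099, difference 1.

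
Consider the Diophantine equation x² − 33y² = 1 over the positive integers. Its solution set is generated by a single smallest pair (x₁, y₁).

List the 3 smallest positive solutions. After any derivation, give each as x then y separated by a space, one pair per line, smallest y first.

23 4
1057 184
48599 8460

√33 → a₀=5, period (1,2,1,10); ℓ=4 even so k=3
i=0: a=5 ⇒ p=5, q=1
…
i=2: a=2 ⇒ p=17, q=3
i=3: a=1 ⇒ p=23, q=4
(x₁, y₁) = (23, 4);  23² − 33·4² = 1 ✓
(x_2, y_2) = (23·23 + 33·4·4, 23·4 + 4·23) = (1057, 184)
(x_3, y_3) = (23·1057 + 33·4·184, 23·184 + 4·1057) = (48599, 8460)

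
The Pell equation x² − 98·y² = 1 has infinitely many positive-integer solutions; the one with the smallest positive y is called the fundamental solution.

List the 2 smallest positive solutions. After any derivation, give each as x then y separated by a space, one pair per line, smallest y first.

99 10
19601 1980

√98 = [9; 1,8,1,18, …], period ℓ=4 (even) → k=3
step 0: (9, 1)  from 9·(1,0) + (0,1)
…
step 2: (89, 9)  from 8·(10,1) + (9,1)
step 3: (99, 10)  from 1·(89,9) + (10,1)
(x₁, y₁) = (99, 10);  99² − 98·10² = 1 ✓
(99+10√98)^2 = 19601 + 1980√98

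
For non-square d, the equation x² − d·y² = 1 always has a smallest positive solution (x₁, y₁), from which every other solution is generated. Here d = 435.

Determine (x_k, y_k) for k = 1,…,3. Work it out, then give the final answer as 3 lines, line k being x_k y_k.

146 7
42631 2044
12448106 596841

d=435: √d = [20; 1,5,1,40] (ℓ=4, even), read p_3/q_3
step 0: (20, 1)  from 20·(1,0) + (0,1)
step 1: (21, 1)  from 1·(20,1) + (1,0)
step 2: (125, 6)  from 5·(21,1) + (20,1)
step 3: (146, 7)  from 1·(125,6) + (21,1)
fundamental: x₁=146, y₁=7  (since 21316 − 435·49 = 1)
(146+7√435)^2 = 42631 + 2044√435
(146+7√435)^3 = 12448106 + 596841√435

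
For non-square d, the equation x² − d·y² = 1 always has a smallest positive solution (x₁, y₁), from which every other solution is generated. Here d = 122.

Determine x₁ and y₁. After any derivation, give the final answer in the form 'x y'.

√122 → a₀=11, period (22); ℓ=1 odd so k=1
a_0=11:  p_0=11·1+0=11,  q_0=11·0+1=1
a_1=22:  p_1=22·11+1=243,  q_1=22·1+0=22
fundamental: x₁=243, y₁=22  (since 59049 − 122·484 = 1)

243 22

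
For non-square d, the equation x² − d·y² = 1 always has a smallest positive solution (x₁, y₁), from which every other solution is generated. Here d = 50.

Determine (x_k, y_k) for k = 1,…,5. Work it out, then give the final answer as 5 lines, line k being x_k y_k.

√50 = [7; 14, …], period ℓ=1 (odd) → k=1
k=0  a_k=7  p_k/q_k = 7/1
k=1  a_k=14  p_k/q_k = 99/14
→ (99, 14).  Check: 99²=9801, 50·14²=9800, difference 1.
n=2: (99,14)∘(99,14) = (99·99+50·14·14, 99·14+14·99) = (19601,2772)
n=3: (19601,2772)∘(99,14) = (99·19601+50·14·2772, 99·2772+14·19601) = (3880899,548842)
n=4: (3880899,548842)∘(99,14) = (99·3880899+50·14·548842, 99·548842+14·3880899) = (768398401,108667944)
n=5: (768398401,108667944)∘(99,14) = (99·768398401+50·14·108667944, 99·108667944+14·768398401) = (152139002499,21515704070)

99 14
19601 2772
3880899 548842
768398401 108667944
152139002499 21515704070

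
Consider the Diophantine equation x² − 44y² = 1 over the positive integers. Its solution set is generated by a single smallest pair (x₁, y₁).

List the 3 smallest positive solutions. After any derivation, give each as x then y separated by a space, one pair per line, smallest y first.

199 30
79201 11940
31521799 4752090

d=44: √d = [6; 1,1,1,2,1,1,1,12] (ℓ=8, even), read p_7/q_7
a_0=6:  p_0=6·1+0=6,  q_0=6·0+1=1
…
a_2=1:  p_2=1·7+6=13,  q_2=1·1+1=2
a_3=1:  p_3=1·13+7=20,  q_3=1·2+1=3
a_4=2:  p_4=2·20+13=53,  q_4=2·3+2=8
…
a_6=1:  p_6=1·73+53=126,  q_6=1·11+8=19
a_7=1:  p_7=1·126+73=199,  q_7=1·19+11=30
(x₁, y₁) = (199, 30);  199² − 44·30² = 1 ✓
k=2:  x_2 = 199·199+44·30·30 = 79201,  y_2 = 199·30+30·199 = 11940
k=3:  x_3 = 199·79201+44·30·11940 = 31521799,  y_3 = 199·11940+30·79201 = 4752090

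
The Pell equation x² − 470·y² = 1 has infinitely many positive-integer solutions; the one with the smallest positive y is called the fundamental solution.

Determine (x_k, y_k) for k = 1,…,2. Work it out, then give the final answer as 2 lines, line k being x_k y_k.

1691 78
5718961 263796

[21; 1,2,8,2,1,42] for √470; ℓ=6 ⇒ convergent index 5
a_0=21:  p_0=21·1+0=21,  q_0=21·0+1=1
a_1=1:  p_1=1·21+1=22,  q_1=1·1+0=1
a_2=2:  p_2=2·22+21=65,  q_2=2·1+1=3
a_3=8:  p_3=8·65+22=542,  q_3=8·3+1=25
a_4=2:  p_4=2·542+65=1149,  q_4=2·25+3=53
a_5=1:  p_5=1·1149+542=1691,  q_5=1·53+25=78
fundamental: x₁=1691, y₁=78  (since 2859481 − 470·6084 = 1)
n=2: (1691,78)∘(1691,78) = (1691·1691+470·78·78, 1691·78+78·1691) = (5718961,263796)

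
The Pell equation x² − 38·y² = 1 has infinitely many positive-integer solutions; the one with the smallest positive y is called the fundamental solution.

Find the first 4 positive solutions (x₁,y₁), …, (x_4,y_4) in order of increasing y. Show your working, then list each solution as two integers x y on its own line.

√38 → a₀=6, period (6,12); ℓ=2 even so k=1
step 0: (6, 1)  from 6·(1,0) + (0,1)
step 1: (37, 6)  from 6·(6,1) + (1,0)
(x₁, y₁) = (37, 6);  37² − 38·6² = 1 ✓
k=2:  x_2 = 37·37+38·6·6 = 2737,  y_2 = 37·6+6·37 = 444
k=3:  x_3 = 37·2737+38·6·444 = 202501,  y_3 = 37·444+6·2737 = 32850
k=4:  x_4 = 37·202501+38·6·32850 = 14982337,  y_4 = 37·32850+6·202501 = 2430456

37 6
2737 444
202501 32850
14982337 2430456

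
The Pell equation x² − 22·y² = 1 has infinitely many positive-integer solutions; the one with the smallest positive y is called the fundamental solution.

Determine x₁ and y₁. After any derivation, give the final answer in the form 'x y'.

197 42

[4; 1,2,4,2,1,8] for √22; ℓ=6 ⇒ convergent index 5
a_0=4:  p_0=4·1+0=4,  q_0=4·0+1=1
…
a_3=4:  p_3=4·14+5=61,  q_3=4·3+1=13
a_4=2:  p_4=2·61+14=136,  q_4=2·13+3=29
a_5=1:  p_5=1·136+61=197,  q_5=1·29+13=42
(x₁, y₁) = (197, 42);  197² − 22·42² = 1 ✓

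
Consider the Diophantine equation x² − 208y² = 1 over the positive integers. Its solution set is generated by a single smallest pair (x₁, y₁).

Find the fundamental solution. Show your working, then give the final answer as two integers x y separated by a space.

[14; 2,2,1,2,2,28] for √208; ℓ=6 ⇒ convergent index 5
step 0: (14, 1)  from 14·(1,0) + (0,1)
step 1: (29, 2)  from 2·(14,1) + (1,0)
step 2: (72, 5)  from 2·(29,2) + (14,1)
…
step 4: (274, 19)  from 2·(101,7) + (72,5)
step 5: (649, 45)  from 2·(274,19) + (101,7)
fundamental: x₁=649, y₁=45  (since 421201 − 208·2025 = 1)

649 45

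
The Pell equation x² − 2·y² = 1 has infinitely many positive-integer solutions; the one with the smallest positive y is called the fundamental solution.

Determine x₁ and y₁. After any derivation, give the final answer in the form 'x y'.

√2 = [1; 2, …], period ℓ=1 (odd) → k=1
k=0  a_k=1  p_k/q_k = 1/1
k=1  a_k=2  p_k/q_k = 3/2
(x₁, y₁) = (3, 2);  3² − 2·2² = 1 ✓

3 2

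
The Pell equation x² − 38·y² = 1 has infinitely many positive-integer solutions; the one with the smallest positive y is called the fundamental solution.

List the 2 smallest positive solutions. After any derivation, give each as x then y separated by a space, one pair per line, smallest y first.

√38 → a₀=6, period (6,12); ℓ=2 even so k=1
i=0: a=6 ⇒ p=6, q=1
i=1: a=6 ⇒ p=37, q=6
(x₁, y₁) = (37, 6);  37² − 38·6² = 1 ✓
(x_2, y_2) = (37·37 + 38·6·6, 37·6 + 6·37) = (2737, 444)

37 6
2737 444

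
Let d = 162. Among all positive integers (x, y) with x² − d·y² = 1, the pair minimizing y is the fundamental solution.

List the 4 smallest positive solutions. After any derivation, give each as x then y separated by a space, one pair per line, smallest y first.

19601 1540
768398401 60371080
30122754096401 2366667076620
1180872205318713601 92778082677286160

d=162: √d = [12; 1,2,1,2,12,2,1,2,1,24] (ℓ=10, even), read p_9/q_9
i=0: a=12 ⇒ p=12, q=1
…
i=2: a=2 ⇒ p=38, q=3
…
i=5: a=12 ⇒ p=1731, q=136
…
i=8: a=2 ⇒ p=14268, q=1121
i=9: a=1 ⇒ p=19601, q=1540
(x₁, y₁) = (19601, 1540);  19601² − 162·1540² = 1 ✓
(x_2, y_2) = (19601·19601 + 162·1540·1540, 19601·1540 + 1540·19601) = (768398401, 60371080)
(x_3, y_3) = (19601·768398401 + 162·1540·60371080, 19601·60371080 + 1540·768398401) = (30122754096401, 2366667076620)
(x_4, y_4) = (19601·30122754096401 + 162·1540·2366667076620, 19601·2366667076620 + 1540·30122754096401) = (1180872205318713601, 92778082677286160)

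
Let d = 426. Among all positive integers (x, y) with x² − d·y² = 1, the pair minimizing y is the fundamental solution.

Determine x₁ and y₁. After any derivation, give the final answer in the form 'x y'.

88751 4300

[20; 1,1,1,3,2,6,2,3,1,1,1,40] for √426; ℓ=12 ⇒ convergent index 11
a_0=20:  p_0=20·1+0=20,  q_0=20·0+1=1
…
a_3=1:  p_3=1·41+21=62,  q_3=1·2+1=3
a_4=3:  p_4=3·62+41=227,  q_4=3·3+2=11
a_5=2:  p_5=2·227+62=516,  q_5=2·11+3=25
a_6=6:  p_6=6·516+227=3323,  q_6=6·25+11=161
…
a_8=3:  p_8=3·7162+3323=24809,  q_8=3·347+161=1202
a_9=1:  p_9=1·24809+7162=31971,  q_9=1·1202+347=1549
a_10=1:  p_10=1·31971+24809=56780,  q_10=1·1549+1202=2751
a_11=1:  p_11=1·56780+31971=88751,  q_11=1·2751+1549=4300
(x₁, y₁) = (88751, 4300);  88751² − 426·4300² = 1 ✓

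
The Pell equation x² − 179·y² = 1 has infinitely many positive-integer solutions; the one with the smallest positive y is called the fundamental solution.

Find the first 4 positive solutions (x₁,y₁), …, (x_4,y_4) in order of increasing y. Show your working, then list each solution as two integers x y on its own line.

√179 = [13; 2,1,1,1,3,…,1,2,26, …], period ℓ=14 (even) → k=13
step 0: (13, 1)  from 13·(1,0) + (0,1)
…
step 4: (107, 8)  from 1·(67,5) + (40,3)
…
step 11: (1013292, 75737)  from 1·(575167,42990) + (438125,32747)
step 12: (1588459, 118727)  from 1·(1013292,75737) + (575167,42990)
step 13: (4190210, 313191)  from 2·(1588459,118727) + (1013292,75737)
fundamental: x₁=4190210, y₁=313191  (since 17557859844100 − 179·98088602481 = 1)
(x_2, y_2) = (4190210·4190210 + 179·313191·313191, 4190210·313191 + 313191·4190210) = (35115719688199, 2624672120220)
(x_3, y_3) = (4190210·35115719688199 + 179·313191·2624672120220, 4190210·2624672120220 + 313191·35115719688199) = (294284479589372473370, 21995854729733779209)
(x_4, y_4) = (4190210·294284479589372473370 + 179·313191·21995854729733779209, 4190210·21995854729733779209 + 313191·294284479589372473370) = (2466227538440333747559727201, 184334500894152933286567560)

4190210 313191
35115719688199 2624672120220
294284479589372473370 21995854729733779209
2466227538440333747559727201 184334500894152933286567560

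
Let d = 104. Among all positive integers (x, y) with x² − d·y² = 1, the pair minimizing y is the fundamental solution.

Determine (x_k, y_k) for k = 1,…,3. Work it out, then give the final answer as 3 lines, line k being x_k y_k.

√104 → a₀=10, period (5,20); ℓ=2 even so k=1
a_0=10:  p_0=10·1+0=10,  q_0=10·0+1=1
a_1=5:  p_1=5·10+1=51,  q_1=5·1+0=5
→ (51, 5).  Check: 51²=2601, 104·5²=2600, difference 1.
k=2:  x_2 = 51·51+104·5·5 = 5201,  y_2 = 51·5+5·51 = 510
k=3:  x_3 = 51·5201+104·5·510 = 530451,  y_3 = 51·510+5·5201 = 52015

51 5
5201 510
530451 52015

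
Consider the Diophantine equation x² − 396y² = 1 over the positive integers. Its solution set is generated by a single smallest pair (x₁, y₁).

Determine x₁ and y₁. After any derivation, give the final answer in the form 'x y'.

199 10

[19; 1,8,1,38] for √396; ℓ=4 ⇒ convergent index 3
step 0: (19, 1)  from 19·(1,0) + (0,1)
step 1: (20, 1)  from 1·(19,1) + (1,0)
step 2: (179, 9)  from 8·(20,1) + (19,1)
step 3: (199, 10)  from 1·(179,9) + (20,1)
(x₁, y₁) = (199, 10);  199² − 396·10² = 1 ✓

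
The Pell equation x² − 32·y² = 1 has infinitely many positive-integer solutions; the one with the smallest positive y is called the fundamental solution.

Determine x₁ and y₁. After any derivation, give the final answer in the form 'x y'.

√32 = [5; 1,1,1,10, …], period ℓ=4 (even) → k=3
k=0  a_k=5  p_k/q_k = 5/1
…
k=2  a_k=1  p_k/q_k = 11/2
k=3  a_k=1  p_k/q_k = 17/3
fundamental: x₁=17, y₁=3  (since 289 − 32·9 = 1)

17 3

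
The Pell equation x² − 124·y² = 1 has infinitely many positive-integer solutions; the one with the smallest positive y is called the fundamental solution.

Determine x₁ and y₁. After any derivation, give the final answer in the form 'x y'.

4620799 414960

√124 → a₀=11, period (7,2,1,1,1,…,2,7,22); ℓ=16 even so k=15
i=0: a=11 ⇒ p=11, q=1
i=1: a=7 ⇒ p=78, q=7
…
i=3: a=1 ⇒ p=245, q=22
i=4: a=1 ⇒ p=412, q=37
…
i=6: a=3 ⇒ p=2383, q=214
i=7: a=1 ⇒ p=3040, q=273
i=8: a=4 ⇒ p=14543, q=1306
…
i=10: a=3 ⇒ p=67292, q=6043
i=11: a=1 ⇒ p=84875, q=7622
…
i=13: a=1 ⇒ p=237042, q=21287
i=14: a=2 ⇒ p=626251, q=56239
i=15: a=7 ⇒ p=4620799, q=414960
→ (4620799, 414960).  Check: 4620799²=21351783398401, 124·414960²=21351783398400, difference 1.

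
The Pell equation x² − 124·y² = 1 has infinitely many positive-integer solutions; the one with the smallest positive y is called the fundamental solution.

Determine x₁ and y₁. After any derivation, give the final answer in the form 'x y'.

4620799 414960

d=124: √d = [11; 7,2,1,1,1,…,2,7,22] (ℓ=16, even), read p_15/q_15
step 0: (11, 1)  from 11·(1,0) + (0,1)
…
step 3: (245, 22)  from 1·(167,15) + (78,7)
step 4: (412, 37)  from 1·(245,22) + (167,15)
step 5: (657, 59)  from 1·(412,37) + (245,22)
step 6: (2383, 214)  from 3·(657,59) + (412,37)
…
step 8: (14543, 1306)  from 4·(3040,273) + (2383,214)
step 9: (17583, 1579)  from 1·(14543,1306) + (3040,273)
…
step 12: (152167, 13665)  from 1·(84875,7622) + (67292,6043)
…
step 14: (626251, 56239)  from 2·(237042,21287) + (152167,13665)
step 15: (4620799, 414960)  from 7·(626251,56239) + (237042,21287)
fundamental: x₁=4620799, y₁=414960  (since 21351783398401 − 124·172191801600 = 1)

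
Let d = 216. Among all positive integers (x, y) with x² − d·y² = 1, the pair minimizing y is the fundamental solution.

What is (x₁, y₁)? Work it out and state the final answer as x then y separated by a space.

485 33

√216 = [14; 1,2,3,2,1,28, …], period ℓ=6 (even) → k=5
k=0  a_k=14  p_k/q_k = 14/1
…
k=4  a_k=2  p_k/q_k = 338/23
k=5  a_k=1  p_k/q_k = 485/33
fundamental: x₁=485, y₁=33  (since 235225 − 216·1089 = 1)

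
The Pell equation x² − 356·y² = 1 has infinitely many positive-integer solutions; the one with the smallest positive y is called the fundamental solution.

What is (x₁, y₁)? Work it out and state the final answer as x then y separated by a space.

500001 26500

√356 → a₀=18, period (1,6,1,1,2,…,6,1,36); ℓ=14 even so k=13
a_0=18:  p_0=18·1+0=18,  q_0=18·0+1=1
…
a_2=6:  p_2=6·19+18=132,  q_2=6·1+1=7
…
a_4=1:  p_4=1·151+132=283,  q_4=1·8+7=15
…
a_6=1:  p_6=1·717+283=1000,  q_6=1·38+15=53
a_7=8:  p_7=8·1000+717=8717,  q_7=8·53+38=462
…
a_10=1:  p_10=1·28151+9717=37868,  q_10=1·1492+515=2007
…
a_12=6:  p_12=6·66019+37868=433982,  q_12=6·3499+2007=23001
a_13=1:  p_13=1·433982+66019=500001,  q_13=1·23001+3499=26500
fundamental: x₁=500001, y₁=26500  (since 250001000001 − 356·702250000 = 1)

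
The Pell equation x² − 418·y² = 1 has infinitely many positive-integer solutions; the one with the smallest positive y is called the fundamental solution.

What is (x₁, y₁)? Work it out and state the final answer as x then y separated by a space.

33857 1656

√418 → a₀=20, period (2,4,20,4,2,40); ℓ=6 even so k=5
k=0  a_k=20  p_k/q_k = 20/1
…
k=4  a_k=4  p_k/q_k = 15068/737
k=5  a_k=2  p_k/q_k = 33857/1656
→ (33857, 1656).  Check: 33857²=1146296449, 418·1656²=1146296448, difference 1.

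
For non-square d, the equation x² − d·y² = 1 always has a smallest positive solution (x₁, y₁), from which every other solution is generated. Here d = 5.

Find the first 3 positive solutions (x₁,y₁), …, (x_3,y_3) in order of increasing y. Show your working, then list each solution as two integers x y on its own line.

9 4
161 72
2889 1292

d=5: √d = [2; 4] (ℓ=1, odd), read p_1/q_1
a_0=2:  p_0=2·1+0=2,  q_0=2·0+1=1
a_1=4:  p_1=4·2+1=9,  q_1=4·1+0=4
→ (9, 4).  Check: 9²=81, 5·4²=80, difference 1.
(9+4√5)^2 = 161 + 72√5
(9+4√5)^3 = 2889 + 1292√5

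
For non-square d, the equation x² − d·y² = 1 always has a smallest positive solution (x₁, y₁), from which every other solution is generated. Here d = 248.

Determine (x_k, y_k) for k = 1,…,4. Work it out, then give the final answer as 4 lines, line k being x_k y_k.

63 4
7937 504
999999 63500
125991937 8000496

√248 → a₀=15, period (1,2,1,30); ℓ=4 even so k=3
k=0  a_k=15  p_k/q_k = 15/1
…
k=2  a_k=2  p_k/q_k = 47/3
k=3  a_k=1  p_k/q_k = 63/4
→ (63, 4).  Check: 63²=3969, 248·4²=3968, difference 1.
(x_2, y_2) = (63·63 + 248·4·4, 63·4 + 4·63) = (7937, 504)
(x_3, y_3) = (63·7937 + 248·4·504, 63·504 + 4·7937) = (999999, 63500)
(x_4, y_4) = (63·999999 + 248·4·63500, 63·63500 + 4·999999) = (125991937, 8000496)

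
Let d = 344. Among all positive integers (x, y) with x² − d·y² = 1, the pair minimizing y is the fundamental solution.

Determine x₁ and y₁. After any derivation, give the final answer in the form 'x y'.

10405 561

√344 = [18; 1,1,4,1,3,1,4,1,1,36, …], period ℓ=10 (even) → k=9
i=0: a=18 ⇒ p=18, q=1
i=1: a=1 ⇒ p=19, q=1
…
i=3: a=4 ⇒ p=167, q=9
…
i=6: a=1 ⇒ p=983, q=53
i=7: a=4 ⇒ p=4711, q=254
i=8: a=1 ⇒ p=5694, q=307
i=9: a=1 ⇒ p=10405, q=561
(x₁, y₁) = (10405, 561);  10405² − 344·561² = 1 ✓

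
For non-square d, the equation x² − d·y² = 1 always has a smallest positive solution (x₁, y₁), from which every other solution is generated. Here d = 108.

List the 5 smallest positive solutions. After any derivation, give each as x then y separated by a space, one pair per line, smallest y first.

1351 130
3650401 351260
9863382151 949104390
26650854921601 2564479710520
72010600134783751 6929223228720650

d=108: √d = [10; 2,1,1,4,1,1,2,20] (ℓ=8, even), read p_7/q_7
step 0: (10, 1)  from 10·(1,0) + (0,1)
…
step 3: (52, 5)  from 1·(31,3) + (21,2)
step 4: (239, 23)  from 4·(52,5) + (31,3)
step 5: (291, 28)  from 1·(239,23) + (52,5)
step 6: (530, 51)  from 1·(291,28) + (239,23)
step 7: (1351, 130)  from 2·(530,51) + (291,28)
→ (1351, 130).  Check: 1351²=1825201, 108·130²=1825200, difference 1.
(x_2, y_2) = (1351·1351 + 108·130·130, 1351·130 + 130·1351) = (3650401, 351260)
(x_3, y_3) = (1351·3650401 + 108·130·351260, 1351·351260 + 130·3650401) = (9863382151, 949104390)
(x_4, y_4) = (1351·9863382151 + 108·130·949104390, 1351·949104390 + 130·9863382151) = (26650854921601, 2564479710520)
(x_5, y_5) = (1351·26650854921601 + 108·130·2564479710520, 1351·2564479710520 + 130·26650854921601) = (72010600134783751, 6929223228720650)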